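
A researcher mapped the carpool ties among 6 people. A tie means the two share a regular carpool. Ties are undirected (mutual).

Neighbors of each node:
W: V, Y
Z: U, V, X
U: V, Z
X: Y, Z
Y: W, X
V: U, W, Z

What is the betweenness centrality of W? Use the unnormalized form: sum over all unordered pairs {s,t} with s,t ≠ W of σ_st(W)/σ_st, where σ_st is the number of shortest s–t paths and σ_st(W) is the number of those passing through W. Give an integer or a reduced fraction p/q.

3/2

Pairs whose geodesics pass through W — U–Y: 1/2; V–Y: 1.
All other pairs contribute 0.
Summing the contributions gives betweenness(W) = 3/2.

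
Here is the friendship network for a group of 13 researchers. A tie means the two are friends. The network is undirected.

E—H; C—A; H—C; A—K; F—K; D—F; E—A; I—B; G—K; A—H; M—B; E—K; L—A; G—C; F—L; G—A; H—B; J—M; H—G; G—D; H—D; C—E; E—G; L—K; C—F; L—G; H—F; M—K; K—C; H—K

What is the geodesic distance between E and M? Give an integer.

2

One shortest route is E – K – M, which uses 2 edges, and E and M are not directly tied, so nothing shorter exists. So d(E,M) = 2.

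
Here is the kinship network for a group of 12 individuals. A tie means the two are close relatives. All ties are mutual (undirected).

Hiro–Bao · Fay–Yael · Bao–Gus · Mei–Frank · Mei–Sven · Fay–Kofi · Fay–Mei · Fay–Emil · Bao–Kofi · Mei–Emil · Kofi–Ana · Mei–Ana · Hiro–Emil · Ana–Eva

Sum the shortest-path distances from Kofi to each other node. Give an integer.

21

Distances from Kofi: Ana:1, Bao:1, Emil:2, Eva:2, Fay:1, Frank:3, Gus:2, Hiro:2, Mei:2, Sven:3, Yael:2.
Sum = 1 + 1 + 2 + 2 + 1 + 3 + 2 + 2 + 2 + 3 + 2 = 21.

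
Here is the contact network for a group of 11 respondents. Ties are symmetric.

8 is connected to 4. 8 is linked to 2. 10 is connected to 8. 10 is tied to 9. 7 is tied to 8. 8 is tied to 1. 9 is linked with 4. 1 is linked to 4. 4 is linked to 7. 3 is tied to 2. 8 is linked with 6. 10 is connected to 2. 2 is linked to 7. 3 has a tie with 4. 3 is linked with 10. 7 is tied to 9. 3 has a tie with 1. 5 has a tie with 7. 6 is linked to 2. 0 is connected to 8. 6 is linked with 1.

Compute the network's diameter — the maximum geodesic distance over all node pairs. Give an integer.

3

Eccentricity of each node (its greatest distance to any other): 0:3, 1:3, 2:2, 3:3, 4:2, 5:3, 6:3, 7:2, 8:2, 9:3, 10:3.
The maximum eccentricity is 3, realized for instance by the pair 1–5 via 1 – 8 – 7 – 5. So the diameter is 3.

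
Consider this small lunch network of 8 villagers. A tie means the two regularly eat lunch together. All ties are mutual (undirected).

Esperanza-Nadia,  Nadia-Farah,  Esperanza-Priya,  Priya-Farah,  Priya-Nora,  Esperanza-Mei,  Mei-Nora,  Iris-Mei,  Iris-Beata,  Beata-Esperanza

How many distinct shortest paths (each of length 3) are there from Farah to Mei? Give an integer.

The shortest distance is 3. The length-3 paths are: Farah–Nadia–Esperanza–Mei; Farah–Priya–Esperanza–Mei; Farah–Priya–Nora–Mei.
That gives 3 distinct shortest paths.

3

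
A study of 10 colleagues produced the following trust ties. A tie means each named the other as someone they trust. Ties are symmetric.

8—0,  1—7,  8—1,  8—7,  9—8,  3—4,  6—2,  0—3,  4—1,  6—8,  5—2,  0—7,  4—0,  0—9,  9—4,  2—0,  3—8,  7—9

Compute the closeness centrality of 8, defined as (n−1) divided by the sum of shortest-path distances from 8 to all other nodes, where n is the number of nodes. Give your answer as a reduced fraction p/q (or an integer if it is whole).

Distances from 8: 0:1, 1:1, 2:2, 3:1, 4:2, 5:3, 6:1, 7:1, 9:1. Sum = 13.
n = 10, so closeness = 9/13.

9/13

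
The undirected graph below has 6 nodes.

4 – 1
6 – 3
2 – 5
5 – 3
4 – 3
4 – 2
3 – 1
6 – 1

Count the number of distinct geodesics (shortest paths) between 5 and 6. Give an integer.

1

The shortest distance is 2, and the only length-2 path is 5–3–6. So there is exactly 1 shortest path.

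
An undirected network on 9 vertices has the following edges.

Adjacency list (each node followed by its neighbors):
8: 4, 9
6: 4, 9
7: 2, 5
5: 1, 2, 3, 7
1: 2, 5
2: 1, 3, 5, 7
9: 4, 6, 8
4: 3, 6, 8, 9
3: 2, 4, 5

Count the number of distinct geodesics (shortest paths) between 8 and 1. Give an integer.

2

The shortest distance is 4. The length-4 paths are: 8–4–3–5–1; 8–4–3–2–1.
That gives 2 distinct shortest paths.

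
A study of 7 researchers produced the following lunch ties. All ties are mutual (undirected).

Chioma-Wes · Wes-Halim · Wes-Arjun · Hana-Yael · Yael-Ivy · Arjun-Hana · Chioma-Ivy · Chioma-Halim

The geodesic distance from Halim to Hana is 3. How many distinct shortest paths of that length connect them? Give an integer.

The shortest distance is 3, and the only length-3 path is Halim–Wes–Arjun–Hana. So there is exactly 1 shortest path.

1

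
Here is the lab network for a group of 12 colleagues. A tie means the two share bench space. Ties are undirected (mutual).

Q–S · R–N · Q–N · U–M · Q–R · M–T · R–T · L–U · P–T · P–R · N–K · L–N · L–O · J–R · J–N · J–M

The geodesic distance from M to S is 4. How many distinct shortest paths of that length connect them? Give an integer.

3

The shortest distance is 4. The length-4 paths are: M–J–R–Q–S; M–T–R–Q–S; M–J–N–Q–S.
That gives 3 distinct shortest paths.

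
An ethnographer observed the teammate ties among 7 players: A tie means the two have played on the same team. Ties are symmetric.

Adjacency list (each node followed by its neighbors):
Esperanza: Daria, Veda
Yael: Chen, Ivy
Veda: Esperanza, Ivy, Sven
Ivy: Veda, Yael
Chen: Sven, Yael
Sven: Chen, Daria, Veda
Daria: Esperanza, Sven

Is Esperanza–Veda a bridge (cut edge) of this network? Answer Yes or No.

Even without that edge, Esperanza still reaches Veda via Esperanza – Daria – Sven – Veda, so the network stays connected. Not a bridge.

No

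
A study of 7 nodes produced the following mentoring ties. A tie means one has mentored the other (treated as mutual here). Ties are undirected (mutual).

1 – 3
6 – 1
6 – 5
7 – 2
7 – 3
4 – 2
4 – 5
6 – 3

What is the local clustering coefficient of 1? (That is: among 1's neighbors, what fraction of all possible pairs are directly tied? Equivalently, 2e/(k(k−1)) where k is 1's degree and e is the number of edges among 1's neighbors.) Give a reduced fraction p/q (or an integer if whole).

1

1's neighbors: 3 and 6 (k = 2).
Possible neighbor pairs: C(2,2) = 1. Edges among them: 3–6 → e = 1.
Clustering(1) = 1/1.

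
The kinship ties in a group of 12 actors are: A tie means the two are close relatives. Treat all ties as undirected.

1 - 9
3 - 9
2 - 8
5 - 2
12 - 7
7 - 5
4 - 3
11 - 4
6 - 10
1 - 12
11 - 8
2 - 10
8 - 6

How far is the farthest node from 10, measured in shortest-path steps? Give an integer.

Distances from 10: 1:5, 2:1, 3:5, 4:4, 5:2, 6:1, 7:3, 8:2, 9:6, 11:3, 12:4.
The largest is 6 (to 9), so the eccentricity of 10 is 6.

6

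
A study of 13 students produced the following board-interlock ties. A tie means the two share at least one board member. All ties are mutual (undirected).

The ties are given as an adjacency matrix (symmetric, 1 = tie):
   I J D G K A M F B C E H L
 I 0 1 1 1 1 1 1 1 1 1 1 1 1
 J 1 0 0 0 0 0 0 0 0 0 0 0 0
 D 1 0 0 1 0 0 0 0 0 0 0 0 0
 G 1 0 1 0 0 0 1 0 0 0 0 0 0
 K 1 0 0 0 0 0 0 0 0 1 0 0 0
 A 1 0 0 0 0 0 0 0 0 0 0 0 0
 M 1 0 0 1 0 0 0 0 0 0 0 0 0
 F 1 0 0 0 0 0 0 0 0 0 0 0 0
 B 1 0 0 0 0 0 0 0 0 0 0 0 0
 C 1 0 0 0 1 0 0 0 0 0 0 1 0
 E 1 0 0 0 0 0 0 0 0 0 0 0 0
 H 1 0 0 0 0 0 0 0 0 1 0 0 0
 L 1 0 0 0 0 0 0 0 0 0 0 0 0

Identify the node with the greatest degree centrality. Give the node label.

I

Degrees — A:1, B:1, C:3, D:2, E:1, F:1, G:3, H:2, I:12, J:1, K:2, L:1, M:2.
The maximum is 12, attained only by I.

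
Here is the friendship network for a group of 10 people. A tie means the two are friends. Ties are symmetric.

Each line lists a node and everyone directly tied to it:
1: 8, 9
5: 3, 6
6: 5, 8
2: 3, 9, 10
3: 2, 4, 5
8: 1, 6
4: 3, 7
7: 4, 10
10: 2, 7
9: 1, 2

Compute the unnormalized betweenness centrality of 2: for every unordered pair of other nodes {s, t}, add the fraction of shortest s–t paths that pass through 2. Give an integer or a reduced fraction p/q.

Pairs whose geodesics pass through 2 — 10–3: 1; 10–5: 1; 10–6: 1; 10–8: 1; 10–1: 1; 10–9: 1; 7–8: 1/2; 7–1: 1; 7–9: 1; 4–1: 1; 4–9: 1; 3–1: 1; 3–9: 1; 5–9: 1.
All other pairs contribute 0.
Summing the contributions gives betweenness(2) = 27/2.

27/2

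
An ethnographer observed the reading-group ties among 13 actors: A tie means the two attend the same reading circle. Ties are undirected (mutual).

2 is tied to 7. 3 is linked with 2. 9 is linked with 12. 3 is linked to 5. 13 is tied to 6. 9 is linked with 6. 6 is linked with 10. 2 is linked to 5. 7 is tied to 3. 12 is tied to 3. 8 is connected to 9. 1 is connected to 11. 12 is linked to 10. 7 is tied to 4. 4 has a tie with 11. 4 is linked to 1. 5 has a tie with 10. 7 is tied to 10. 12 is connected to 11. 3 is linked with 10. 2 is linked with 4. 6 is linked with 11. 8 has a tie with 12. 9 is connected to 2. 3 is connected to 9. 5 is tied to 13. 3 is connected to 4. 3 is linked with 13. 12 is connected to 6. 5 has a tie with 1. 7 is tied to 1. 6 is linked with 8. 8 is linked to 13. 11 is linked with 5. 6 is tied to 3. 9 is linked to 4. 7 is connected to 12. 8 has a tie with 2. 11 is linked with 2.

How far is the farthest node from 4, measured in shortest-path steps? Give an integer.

2

Distances from 4: 1:1, 2:1, 3:1, 5:2, 6:2, 7:1, 8:2, 9:1, 10:2, 11:1, 12:2, 13:2.
The largest is 2 (to 12, 8, 6, 10, 5, and 13), so the eccentricity of 4 is 2.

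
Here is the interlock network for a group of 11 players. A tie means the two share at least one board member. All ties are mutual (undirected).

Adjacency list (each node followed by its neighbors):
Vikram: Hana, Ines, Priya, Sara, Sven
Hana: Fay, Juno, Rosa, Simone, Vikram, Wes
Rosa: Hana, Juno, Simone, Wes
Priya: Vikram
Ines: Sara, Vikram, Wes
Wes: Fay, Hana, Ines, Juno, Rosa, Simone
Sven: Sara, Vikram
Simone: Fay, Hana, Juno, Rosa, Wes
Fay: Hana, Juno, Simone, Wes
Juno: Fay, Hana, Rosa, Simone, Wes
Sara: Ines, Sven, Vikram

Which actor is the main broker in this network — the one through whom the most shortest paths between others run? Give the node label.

Vikram

Unnormalized betweenness of each node: Fay:0, Hana:187/12, Ines:14/3, Juno:1/4, Priya:0, Rosa:0, Sara:5/6, Simone:1/4, Sven:0, Vikram:56/3, Wes:27/4.
Vikram has the largest value, 56/3, making it the main broker — the node through which the most shortest paths run.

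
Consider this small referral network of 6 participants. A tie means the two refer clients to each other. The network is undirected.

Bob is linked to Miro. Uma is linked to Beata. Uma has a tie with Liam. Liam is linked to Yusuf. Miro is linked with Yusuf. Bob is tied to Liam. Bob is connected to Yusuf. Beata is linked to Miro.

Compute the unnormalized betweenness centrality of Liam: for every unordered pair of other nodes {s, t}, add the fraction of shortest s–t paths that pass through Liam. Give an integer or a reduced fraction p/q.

2

Pairs whose geodesics pass through Liam — Bob–Uma: 1; Uma–Yusuf: 1.
All other pairs contribute 0.
Summing the contributions gives betweenness(Liam) = 2.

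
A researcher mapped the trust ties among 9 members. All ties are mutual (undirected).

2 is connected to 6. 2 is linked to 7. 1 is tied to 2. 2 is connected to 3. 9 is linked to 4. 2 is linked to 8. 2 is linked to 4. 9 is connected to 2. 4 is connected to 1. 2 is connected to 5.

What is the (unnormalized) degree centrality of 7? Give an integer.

1

7 is directly tied to 2. That is 1 neighbor, so the degree of 7 is 1.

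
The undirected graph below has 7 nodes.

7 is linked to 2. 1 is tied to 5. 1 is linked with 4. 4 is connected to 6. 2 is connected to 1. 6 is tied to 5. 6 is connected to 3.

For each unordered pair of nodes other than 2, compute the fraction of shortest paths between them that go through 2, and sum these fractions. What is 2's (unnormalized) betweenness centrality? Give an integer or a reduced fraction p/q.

5

Pairs whose geodesics pass through 2 — 3–7: 2/2; 4–7: 1; 5–7: 1; 1–7: 1; 6–7: 2/2.
All other pairs contribute 0.
Summing the contributions gives betweenness(2) = 5.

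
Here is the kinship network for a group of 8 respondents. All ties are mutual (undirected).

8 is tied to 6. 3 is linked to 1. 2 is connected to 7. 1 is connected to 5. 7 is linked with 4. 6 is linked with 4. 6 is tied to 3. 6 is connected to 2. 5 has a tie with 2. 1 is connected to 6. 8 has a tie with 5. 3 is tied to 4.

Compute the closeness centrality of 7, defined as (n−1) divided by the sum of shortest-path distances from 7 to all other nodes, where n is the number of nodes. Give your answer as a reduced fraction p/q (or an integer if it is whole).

1/2

Distances from 7: 1:3, 2:1, 3:2, 4:1, 5:2, 6:2, 8:3. Sum = 14.
n = 8, so closeness = 7/14 = 1/2.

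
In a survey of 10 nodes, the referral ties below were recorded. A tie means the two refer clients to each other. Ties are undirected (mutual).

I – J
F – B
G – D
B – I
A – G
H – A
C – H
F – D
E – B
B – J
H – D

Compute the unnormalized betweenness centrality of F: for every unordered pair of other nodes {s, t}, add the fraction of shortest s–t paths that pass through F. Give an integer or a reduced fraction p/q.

20

Pairs whose geodesics pass through F — G–B: 1; G–J: 1; G–E: 1; G–I: 1; D–B: 1; D–J: 1; D–E: 1; D–I: 1; B–C: 1; B–A: 2/2; B–H: 1; J–C: 1; J–A: 2/2; J–H: 1 … (+6 more pairs).
All other pairs contribute 0.
Summing the contributions gives betweenness(F) = 20.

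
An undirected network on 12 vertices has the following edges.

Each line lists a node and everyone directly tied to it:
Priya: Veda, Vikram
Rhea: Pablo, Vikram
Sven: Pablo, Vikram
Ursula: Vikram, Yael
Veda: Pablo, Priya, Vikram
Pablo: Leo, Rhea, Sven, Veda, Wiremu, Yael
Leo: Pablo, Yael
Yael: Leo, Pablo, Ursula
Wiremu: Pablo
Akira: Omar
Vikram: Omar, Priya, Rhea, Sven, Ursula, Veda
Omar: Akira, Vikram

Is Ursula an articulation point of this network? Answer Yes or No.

No

Even without Ursula, every remaining node can still reach every other (the residual graph is connected), so Ursula is not a cut vertex.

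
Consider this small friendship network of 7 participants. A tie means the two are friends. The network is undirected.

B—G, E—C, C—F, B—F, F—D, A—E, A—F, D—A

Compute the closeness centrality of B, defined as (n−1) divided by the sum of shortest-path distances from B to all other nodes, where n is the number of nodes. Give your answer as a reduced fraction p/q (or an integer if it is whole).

6/11

Distances from B: A:2, C:2, D:2, E:3, F:1, G:1. Sum = 11.
n = 7, so closeness = 6/11.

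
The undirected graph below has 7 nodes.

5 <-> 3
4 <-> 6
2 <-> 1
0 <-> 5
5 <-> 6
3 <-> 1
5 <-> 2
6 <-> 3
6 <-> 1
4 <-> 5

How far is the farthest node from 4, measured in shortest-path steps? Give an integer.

2

Distances from 4: 0:2, 1:2, 2:2, 3:2, 5:1, 6:1.
The largest is 2 (to 2, 3, 0, and 1), so the eccentricity of 4 is 2.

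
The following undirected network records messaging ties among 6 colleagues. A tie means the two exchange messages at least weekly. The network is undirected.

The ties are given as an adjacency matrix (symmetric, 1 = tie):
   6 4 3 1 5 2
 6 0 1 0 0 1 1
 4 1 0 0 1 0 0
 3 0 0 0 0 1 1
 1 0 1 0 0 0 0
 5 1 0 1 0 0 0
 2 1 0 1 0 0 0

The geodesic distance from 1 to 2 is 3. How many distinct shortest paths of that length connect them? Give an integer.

The shortest distance is 3, and the only length-3 path is 1–4–6–2. So there is exactly 1 shortest path.

1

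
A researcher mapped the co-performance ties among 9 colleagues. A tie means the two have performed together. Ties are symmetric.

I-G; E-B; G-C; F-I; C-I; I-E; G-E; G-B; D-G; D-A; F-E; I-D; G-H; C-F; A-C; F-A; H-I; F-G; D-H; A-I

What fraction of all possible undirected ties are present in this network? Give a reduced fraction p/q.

5/9

There are 20 edges and 9 nodes, so the maximum possible is C(9,2) = 36.
Density = 20/36 = 5/9.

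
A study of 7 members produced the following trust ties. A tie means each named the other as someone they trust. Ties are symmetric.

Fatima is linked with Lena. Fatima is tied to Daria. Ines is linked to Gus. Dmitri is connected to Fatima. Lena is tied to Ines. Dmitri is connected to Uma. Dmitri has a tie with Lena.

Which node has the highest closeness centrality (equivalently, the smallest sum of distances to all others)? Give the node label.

Farness (sum of distances to all others) for each node — Daria:15, Dmitri:10, Fatima:10, Gus:17, Ines:12, Lena:9, Uma:15.
The smallest farness is 9, for Lena, so Lena has the highest closeness.

Lena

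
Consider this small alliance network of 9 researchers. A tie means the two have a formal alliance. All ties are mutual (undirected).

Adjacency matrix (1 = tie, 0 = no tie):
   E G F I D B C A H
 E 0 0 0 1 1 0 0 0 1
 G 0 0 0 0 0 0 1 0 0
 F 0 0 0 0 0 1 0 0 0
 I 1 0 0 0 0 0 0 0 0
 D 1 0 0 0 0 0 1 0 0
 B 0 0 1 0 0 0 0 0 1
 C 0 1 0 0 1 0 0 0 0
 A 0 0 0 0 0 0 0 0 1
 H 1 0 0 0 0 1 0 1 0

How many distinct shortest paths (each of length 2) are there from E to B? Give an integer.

The shortest distance is 2, and the only length-2 path is E–H–B. So there is exactly 1 shortest path.

1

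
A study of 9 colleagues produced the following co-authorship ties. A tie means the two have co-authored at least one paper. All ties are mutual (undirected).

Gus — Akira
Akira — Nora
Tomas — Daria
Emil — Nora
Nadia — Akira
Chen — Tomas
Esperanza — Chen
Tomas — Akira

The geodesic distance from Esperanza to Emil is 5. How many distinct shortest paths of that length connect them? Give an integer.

The shortest distance is 5, and the only length-5 path is Esperanza–Chen–Tomas–Akira–Nora–Emil. So there is exactly 1 shortest path.

1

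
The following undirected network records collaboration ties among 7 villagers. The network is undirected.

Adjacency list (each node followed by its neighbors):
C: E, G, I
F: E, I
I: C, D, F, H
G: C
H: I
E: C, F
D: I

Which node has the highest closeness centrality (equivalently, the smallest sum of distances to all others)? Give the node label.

I

Farness (sum of distances to all others) for each node — C:9, D:13, E:12, F:11, G:14, H:13, I:8.
The smallest farness is 8, for I, so I has the highest closeness.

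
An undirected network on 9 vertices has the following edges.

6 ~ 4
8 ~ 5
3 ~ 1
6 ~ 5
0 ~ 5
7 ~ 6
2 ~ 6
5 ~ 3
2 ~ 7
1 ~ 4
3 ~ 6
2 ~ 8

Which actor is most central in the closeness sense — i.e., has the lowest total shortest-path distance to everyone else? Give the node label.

6

Farness (sum of distances to all others) for each node — 0:19, 1:18, 2:15, 3:13, 4:16, 5:12, 6:11, 7:16, 8:16.
The smallest farness is 11, for 6, so 6 has the highest closeness.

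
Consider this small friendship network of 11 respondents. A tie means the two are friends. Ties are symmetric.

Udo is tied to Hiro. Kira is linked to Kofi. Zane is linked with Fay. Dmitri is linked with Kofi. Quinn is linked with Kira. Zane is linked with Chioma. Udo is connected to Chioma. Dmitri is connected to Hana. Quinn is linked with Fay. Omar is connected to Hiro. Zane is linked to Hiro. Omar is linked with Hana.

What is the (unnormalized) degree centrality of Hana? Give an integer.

2

Hana is directly tied to Dmitri and Omar. That is 2 neighbors, so the degree of Hana is 2.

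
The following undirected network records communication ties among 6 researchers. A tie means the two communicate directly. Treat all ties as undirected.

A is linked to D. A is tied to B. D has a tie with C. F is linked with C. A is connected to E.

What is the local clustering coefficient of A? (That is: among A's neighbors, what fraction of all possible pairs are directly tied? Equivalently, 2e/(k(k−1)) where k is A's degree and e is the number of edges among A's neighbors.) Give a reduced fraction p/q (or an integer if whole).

A's neighbors: B, D, and E (k = 3).
Possible neighbor pairs: C(3,2) = 3. Edges among them: none → e = 0.
Clustering(A) = 0/3 = 0.

0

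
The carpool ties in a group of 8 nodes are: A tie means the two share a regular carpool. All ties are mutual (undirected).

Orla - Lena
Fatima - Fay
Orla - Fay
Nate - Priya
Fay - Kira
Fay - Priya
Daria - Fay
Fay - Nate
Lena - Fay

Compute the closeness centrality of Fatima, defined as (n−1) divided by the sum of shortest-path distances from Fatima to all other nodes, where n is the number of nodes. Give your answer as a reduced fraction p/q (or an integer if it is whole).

7/13

Distances from Fatima: Daria:2, Fay:1, Kira:2, Lena:2, Nate:2, Orla:2, Priya:2. Sum = 13.
n = 8, so closeness = 7/13.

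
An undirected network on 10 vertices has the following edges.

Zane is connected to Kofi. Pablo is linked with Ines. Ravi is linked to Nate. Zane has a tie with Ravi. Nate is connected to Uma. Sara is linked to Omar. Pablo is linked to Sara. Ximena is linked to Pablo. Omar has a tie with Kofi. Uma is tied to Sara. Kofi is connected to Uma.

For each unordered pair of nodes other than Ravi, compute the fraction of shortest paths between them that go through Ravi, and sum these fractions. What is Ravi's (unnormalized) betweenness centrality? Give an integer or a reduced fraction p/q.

1

Pairs whose geodesics pass through Ravi — Nate–Zane: 1.
All other pairs contribute 0.
Summing the contributions gives betweenness(Ravi) = 1.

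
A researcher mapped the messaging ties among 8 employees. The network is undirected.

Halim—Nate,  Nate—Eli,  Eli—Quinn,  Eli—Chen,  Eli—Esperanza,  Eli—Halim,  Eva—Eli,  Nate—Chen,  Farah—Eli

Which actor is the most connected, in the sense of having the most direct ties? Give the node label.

Degrees — Chen:2, Eli:7, Esperanza:1, Eva:1, Farah:1, Halim:2, Nate:3, Quinn:1.
The maximum is 7, attained only by Eli.

Eli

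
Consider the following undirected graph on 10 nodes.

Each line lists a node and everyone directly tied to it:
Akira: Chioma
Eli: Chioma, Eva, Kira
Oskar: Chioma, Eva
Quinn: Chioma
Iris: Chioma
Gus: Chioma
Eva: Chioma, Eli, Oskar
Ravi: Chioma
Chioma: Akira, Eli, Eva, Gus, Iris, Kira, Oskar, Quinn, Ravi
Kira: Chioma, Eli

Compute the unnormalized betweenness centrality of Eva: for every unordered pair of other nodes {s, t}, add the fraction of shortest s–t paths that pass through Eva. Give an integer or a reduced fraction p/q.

1/2

Pairs whose geodesics pass through Eva — Eli–Oskar: 1/2.
All other pairs contribute 0.
Summing the contributions gives betweenness(Eva) = 1/2.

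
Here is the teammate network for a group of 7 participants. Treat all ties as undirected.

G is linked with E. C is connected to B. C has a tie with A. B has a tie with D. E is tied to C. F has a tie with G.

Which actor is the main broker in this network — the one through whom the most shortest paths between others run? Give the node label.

C

Unnormalized betweenness of each node: A:0, B:5, C:11, D:0, E:8, F:0, G:5.
C has the largest value, 11, making it the main broker — the node through which the most shortest paths run.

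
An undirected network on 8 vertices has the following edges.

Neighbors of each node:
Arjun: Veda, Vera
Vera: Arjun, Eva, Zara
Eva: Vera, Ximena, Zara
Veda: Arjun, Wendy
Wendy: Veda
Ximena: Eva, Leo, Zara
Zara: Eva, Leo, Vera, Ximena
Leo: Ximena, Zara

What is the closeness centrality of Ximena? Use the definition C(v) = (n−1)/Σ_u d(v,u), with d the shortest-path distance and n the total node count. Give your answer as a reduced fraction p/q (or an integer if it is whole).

Distances from Ximena: Arjun:3, Eva:1, Leo:1, Veda:4, Vera:2, Wendy:5, Zara:1. Sum = 17.
n = 8, so closeness = 7/17.

7/17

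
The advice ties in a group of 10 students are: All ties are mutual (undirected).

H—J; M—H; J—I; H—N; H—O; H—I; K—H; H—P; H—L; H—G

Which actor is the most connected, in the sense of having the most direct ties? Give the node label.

H

Degrees — G:1, H:9, I:2, J:2, K:1, L:1, M:1, N:1, O:1, P:1.
The maximum is 9, attained only by H.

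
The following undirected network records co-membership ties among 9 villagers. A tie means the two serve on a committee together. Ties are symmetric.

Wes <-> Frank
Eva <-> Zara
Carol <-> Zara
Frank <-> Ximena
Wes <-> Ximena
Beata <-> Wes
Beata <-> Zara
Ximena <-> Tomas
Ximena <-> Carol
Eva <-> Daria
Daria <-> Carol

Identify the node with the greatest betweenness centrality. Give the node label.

Ximena

Unnormalized betweenness of each node: Beata:17/6, Carol:61/6, Daria:11/6, Eva:1, Frank:0, Tomas:0, Wes:23/6, Ximena:73/6, Zara:37/6.
Ximena has the largest value, 73/6, making it the main broker — the node through which the most shortest paths run.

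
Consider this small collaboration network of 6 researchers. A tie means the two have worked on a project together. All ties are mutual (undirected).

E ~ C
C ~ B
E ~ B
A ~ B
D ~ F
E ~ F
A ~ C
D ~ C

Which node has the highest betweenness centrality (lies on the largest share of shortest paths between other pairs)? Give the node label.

C

Unnormalized betweenness of each node: A:0, B:5/6, C:11/3, D:5/6, E:13/6, F:1/2.
C has the largest value, 11/3, making it the main broker — the node through which the most shortest paths run.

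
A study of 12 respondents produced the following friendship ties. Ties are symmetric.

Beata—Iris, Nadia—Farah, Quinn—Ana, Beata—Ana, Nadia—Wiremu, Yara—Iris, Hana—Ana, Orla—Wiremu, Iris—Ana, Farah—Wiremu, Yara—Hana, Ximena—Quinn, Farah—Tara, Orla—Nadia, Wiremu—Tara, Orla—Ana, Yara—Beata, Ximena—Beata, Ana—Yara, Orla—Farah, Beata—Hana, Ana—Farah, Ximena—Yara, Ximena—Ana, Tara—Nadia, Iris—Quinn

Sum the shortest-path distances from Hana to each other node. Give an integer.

22

Distances from Hana: Ana:1, Beata:1, Farah:2, Iris:2, Nadia:3, Orla:2, Quinn:2, Tara:3, Wiremu:3, Ximena:2, Yara:1.
Sum = 1 + 1 + 2 + 2 + 3 + 2 + 2 + 3 + 3 + 2 + 1 = 22.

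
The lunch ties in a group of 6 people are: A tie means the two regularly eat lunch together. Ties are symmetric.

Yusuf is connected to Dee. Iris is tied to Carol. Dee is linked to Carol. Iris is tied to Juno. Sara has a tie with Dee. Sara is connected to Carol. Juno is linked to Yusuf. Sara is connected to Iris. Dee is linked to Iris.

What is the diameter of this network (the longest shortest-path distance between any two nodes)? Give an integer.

2

Eccentricity of each node (its greatest distance to any other): Carol:2, Dee:2, Iris:2, Juno:2, Sara:2, Yusuf:2.
The maximum eccentricity is 2, realized for instance by the pair Yusuf–Sara via Yusuf – Dee – Sara. So the diameter is 2.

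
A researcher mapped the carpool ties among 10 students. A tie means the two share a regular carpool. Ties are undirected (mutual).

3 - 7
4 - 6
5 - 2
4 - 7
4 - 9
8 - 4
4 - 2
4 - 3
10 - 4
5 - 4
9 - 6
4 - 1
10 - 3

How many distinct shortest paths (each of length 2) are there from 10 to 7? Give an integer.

The shortest distance is 2. The length-2 paths are: 10–4–7; 10–3–7.
That gives 2 distinct shortest paths.

2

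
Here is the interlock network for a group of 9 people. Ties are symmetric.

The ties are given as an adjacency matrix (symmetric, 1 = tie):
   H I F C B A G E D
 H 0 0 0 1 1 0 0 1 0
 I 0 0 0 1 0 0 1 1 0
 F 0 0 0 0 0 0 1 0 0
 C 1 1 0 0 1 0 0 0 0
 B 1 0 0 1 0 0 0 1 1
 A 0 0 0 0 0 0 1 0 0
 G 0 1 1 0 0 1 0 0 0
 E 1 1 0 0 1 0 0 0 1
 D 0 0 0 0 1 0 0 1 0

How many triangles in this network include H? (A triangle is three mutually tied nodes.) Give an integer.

H's neighbors: B, C, and E.
Neighbor pairs that are themselves tied: H–B–C; H–B–E. Each forms one triangle with H, for 2 in total.

2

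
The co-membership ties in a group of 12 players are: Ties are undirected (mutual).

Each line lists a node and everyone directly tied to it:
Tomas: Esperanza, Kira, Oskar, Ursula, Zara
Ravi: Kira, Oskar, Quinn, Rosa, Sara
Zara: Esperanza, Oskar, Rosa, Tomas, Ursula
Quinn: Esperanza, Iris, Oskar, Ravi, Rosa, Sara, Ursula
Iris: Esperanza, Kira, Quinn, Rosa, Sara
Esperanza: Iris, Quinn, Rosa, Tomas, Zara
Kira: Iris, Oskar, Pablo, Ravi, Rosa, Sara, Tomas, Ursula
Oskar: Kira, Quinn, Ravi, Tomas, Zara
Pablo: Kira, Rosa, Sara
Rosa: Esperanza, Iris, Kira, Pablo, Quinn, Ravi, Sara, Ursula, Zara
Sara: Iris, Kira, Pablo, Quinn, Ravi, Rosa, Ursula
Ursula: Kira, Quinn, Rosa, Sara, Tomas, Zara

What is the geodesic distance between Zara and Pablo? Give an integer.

2

One shortest route is Zara – Rosa – Pablo, which uses 2 edges, and Zara and Pablo are not directly tied, so nothing shorter exists. So d(Zara,Pablo) = 2.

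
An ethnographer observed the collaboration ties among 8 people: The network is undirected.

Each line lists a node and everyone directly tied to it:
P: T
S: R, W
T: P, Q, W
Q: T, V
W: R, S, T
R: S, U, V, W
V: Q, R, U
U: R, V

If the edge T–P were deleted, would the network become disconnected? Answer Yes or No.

Yes

Without the T–P edge there is no alternate route between T and P, so the network disconnects. It is a bridge.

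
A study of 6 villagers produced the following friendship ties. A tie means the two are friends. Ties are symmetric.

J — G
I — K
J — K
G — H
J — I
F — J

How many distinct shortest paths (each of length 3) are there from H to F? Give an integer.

1

The shortest distance is 3, and the only length-3 path is H–G–J–F. So there is exactly 1 shortest path.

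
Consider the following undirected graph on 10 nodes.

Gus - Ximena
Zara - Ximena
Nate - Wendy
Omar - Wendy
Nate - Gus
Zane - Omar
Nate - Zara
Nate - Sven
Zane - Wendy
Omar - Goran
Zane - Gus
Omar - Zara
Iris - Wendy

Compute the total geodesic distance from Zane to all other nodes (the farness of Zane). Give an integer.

16

Distances from Zane: Goran:2, Gus:1, Iris:2, Nate:2, Omar:1, Sven:3, Wendy:1, Ximena:2, Zara:2.
Sum = 2 + 1 + 2 + 2 + 1 + 3 + 1 + 2 + 2 = 16.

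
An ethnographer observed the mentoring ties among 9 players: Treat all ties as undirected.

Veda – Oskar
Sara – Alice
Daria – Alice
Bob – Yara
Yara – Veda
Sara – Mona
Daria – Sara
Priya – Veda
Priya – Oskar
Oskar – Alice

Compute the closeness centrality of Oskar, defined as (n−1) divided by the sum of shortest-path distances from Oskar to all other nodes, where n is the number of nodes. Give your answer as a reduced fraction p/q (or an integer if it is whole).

Distances from Oskar: Alice:1, Bob:3, Daria:2, Mona:3, Priya:1, Sara:2, Veda:1, Yara:2. Sum = 15.
n = 9, so closeness = 8/15.

8/15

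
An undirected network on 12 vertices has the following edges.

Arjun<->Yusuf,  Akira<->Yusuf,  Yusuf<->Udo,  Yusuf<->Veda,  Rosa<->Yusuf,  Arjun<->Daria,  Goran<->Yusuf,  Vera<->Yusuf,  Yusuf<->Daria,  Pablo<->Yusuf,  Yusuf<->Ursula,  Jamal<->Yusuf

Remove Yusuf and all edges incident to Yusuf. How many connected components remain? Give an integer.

10

Without Yusuf, the remaining ties split the others into: {Jamal}; {Goran}; {Arjun, Daria}; {Udo}; {Veda}; {Akira}; {Ursula}; {Vera}; {Rosa}; {Pablo}.
That's 10 separate components.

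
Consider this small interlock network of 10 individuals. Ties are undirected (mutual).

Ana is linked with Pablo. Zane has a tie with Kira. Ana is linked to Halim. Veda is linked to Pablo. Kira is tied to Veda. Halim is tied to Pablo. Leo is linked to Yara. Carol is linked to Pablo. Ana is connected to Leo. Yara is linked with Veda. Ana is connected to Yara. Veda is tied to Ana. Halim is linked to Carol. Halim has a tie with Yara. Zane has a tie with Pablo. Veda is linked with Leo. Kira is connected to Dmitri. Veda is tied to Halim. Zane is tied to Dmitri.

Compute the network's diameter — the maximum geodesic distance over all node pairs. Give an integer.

3

Eccentricity of each node (its greatest distance to any other): Ana:3, Carol:3, Dmitri:3, Halim:3, Kira:3, Leo:3, Pablo:2, Veda:2, Yara:3, Zane:3.
The maximum eccentricity is 3, realized for instance by the pair Halim–Dmitri via Halim – Pablo – Zane – Dmitri. So the diameter is 3.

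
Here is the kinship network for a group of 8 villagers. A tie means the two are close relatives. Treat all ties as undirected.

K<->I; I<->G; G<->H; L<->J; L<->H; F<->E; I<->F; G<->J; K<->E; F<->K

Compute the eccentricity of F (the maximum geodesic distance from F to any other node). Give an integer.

Distances from F: E:1, G:2, H:3, I:1, J:3, K:1, L:4.
The largest is 4 (to L), so the eccentricity of F is 4.

4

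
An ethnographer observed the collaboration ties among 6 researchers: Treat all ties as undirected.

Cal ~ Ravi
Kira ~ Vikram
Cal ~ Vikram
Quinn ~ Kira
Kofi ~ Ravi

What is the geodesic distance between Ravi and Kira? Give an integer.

One shortest route is Ravi – Cal – Vikram – Kira, which uses 3 edges, and at distance 2 from Ravi we only reach {Vikram}, which does not include Kira. So d(Ravi,Kira) = 3.

3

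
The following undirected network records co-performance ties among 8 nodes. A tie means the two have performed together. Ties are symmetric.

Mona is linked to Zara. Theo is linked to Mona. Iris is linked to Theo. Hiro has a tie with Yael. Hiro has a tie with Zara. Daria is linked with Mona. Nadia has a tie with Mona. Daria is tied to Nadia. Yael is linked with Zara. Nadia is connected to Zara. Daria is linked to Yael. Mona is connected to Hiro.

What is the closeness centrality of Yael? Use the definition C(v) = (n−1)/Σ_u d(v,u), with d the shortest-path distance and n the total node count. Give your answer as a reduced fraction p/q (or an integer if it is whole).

Distances from Yael: Daria:1, Hiro:1, Iris:4, Mona:2, Nadia:2, Theo:3, Zara:1. Sum = 14.
n = 8, so closeness = 7/14 = 1/2.

1/2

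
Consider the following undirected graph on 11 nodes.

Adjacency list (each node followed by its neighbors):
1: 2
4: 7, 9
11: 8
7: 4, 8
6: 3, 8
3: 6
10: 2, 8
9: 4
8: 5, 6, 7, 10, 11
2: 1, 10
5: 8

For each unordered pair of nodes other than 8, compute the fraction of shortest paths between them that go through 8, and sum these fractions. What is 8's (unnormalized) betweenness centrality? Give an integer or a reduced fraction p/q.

Pairs whose geodesics pass through 8 — 3–11: 1; 3–7: 1; 3–9: 1; 3–2: 1; 3–1: 1; 3–10: 1; 3–5: 1; 3–4: 1; 11–6: 1; 11–7: 1; 11–9: 1; 11–2: 1; 11–1: 1; 11–10: 1 … (+24 more pairs).
All other pairs contribute 0.
Summing the contributions gives betweenness(8) = 38.

38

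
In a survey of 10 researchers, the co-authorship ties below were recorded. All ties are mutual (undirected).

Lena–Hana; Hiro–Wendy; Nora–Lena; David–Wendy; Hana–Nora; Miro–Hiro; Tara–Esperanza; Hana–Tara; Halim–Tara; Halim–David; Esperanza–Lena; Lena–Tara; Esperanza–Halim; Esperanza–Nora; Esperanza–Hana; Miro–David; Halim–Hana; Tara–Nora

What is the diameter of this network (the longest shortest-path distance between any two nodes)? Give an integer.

5

Eccentricity of each node (its greatest distance to any other): David:3, Esperanza:4, Halim:3, Hana:4, Hiro:5, Lena:5, Miro:4, Nora:5, Tara:4, Wendy:4.
The maximum eccentricity is 5, realized for instance by the pair Hiro–Lena via Hiro – Wendy – David – Halim – Tara – Lena. So the diameter is 5.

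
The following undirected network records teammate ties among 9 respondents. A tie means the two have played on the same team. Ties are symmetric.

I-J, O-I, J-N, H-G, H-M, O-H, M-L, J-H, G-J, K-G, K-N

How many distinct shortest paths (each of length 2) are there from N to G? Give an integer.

2

The shortest distance is 2. The length-2 paths are: N–J–G; N–K–G.
That gives 2 distinct shortest paths.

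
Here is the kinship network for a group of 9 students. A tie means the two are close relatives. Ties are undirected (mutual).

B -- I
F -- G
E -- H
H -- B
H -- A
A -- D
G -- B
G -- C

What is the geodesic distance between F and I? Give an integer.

3

One shortest route is F – G – B – I, which uses 3 edges, and at distance 2 from F we only reach {B, C}, which does not include I. So d(F,I) = 3.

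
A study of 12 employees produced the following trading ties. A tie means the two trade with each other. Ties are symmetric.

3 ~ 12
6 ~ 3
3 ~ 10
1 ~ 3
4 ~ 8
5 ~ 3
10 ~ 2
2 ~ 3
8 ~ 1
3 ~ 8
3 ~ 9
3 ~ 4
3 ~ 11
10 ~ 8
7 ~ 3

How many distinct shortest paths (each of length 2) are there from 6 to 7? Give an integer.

The shortest distance is 2, and the only length-2 path is 6–3–7. So there is exactly 1 shortest path.

1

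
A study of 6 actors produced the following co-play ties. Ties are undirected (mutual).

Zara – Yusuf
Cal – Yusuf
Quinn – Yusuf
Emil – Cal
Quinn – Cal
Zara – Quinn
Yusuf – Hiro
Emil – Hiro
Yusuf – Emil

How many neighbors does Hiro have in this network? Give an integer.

Hiro is directly tied to Emil and Yusuf. That is 2 neighbors, so the degree of Hiro is 2.

2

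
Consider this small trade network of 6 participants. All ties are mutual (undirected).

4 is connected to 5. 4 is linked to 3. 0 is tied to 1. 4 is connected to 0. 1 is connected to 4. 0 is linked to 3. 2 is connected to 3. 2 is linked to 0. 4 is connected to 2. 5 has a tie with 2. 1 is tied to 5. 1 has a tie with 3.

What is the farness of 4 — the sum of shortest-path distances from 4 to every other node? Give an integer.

Distances from 4: 0:1, 1:1, 2:1, 3:1, 5:1.
Sum = 1 + 1 + 1 + 1 + 1 = 5.

5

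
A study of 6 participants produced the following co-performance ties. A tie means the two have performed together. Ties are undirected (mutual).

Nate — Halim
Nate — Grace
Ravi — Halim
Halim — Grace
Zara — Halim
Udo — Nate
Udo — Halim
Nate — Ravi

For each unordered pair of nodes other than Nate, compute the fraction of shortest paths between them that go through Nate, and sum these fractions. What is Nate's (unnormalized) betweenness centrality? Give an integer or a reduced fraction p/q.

Pairs whose geodesics pass through Nate — Udo–Grace: 1/2; Udo–Ravi: 1/2; Grace–Ravi: 1/2.
All other pairs contribute 0.
Summing the contributions gives betweenness(Nate) = 3/2.

3/2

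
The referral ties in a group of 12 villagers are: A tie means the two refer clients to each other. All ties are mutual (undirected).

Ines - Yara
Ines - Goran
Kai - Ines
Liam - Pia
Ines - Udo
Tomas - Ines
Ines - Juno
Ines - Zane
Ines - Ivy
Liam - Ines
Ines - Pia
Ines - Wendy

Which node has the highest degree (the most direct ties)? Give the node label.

Degrees — Goran:1, Ines:11, Ivy:1, Juno:1, Kai:1, Liam:2, Pia:2, Tomas:1, Udo:1, Wendy:1, Yara:1, Zane:1.
The maximum is 11, attained only by Ines.

Ines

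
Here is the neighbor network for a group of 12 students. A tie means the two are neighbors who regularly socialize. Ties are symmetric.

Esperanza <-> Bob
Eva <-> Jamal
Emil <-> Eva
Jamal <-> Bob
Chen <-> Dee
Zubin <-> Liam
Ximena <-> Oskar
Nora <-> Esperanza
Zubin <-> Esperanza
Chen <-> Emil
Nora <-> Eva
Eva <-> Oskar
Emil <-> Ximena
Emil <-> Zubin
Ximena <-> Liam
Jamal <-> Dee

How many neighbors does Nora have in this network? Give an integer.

Nora is directly tied to Esperanza and Eva. That is 2 neighbors, so the degree of Nora is 2.

2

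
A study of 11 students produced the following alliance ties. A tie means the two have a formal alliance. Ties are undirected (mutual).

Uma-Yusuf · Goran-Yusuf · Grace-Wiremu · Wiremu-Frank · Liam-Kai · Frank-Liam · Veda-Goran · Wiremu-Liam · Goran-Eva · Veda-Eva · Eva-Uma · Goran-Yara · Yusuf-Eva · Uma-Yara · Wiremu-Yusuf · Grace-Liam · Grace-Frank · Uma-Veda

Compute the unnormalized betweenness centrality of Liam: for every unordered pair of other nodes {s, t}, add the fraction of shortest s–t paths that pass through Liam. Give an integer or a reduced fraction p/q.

Pairs whose geodesics pass through Liam — Yusuf–Kai: 1; Eva–Kai: 1; Goran–Kai: 1; Yara–Kai: 2/2; Uma–Kai: 1; Veda–Kai: 3/3; Wiremu–Kai: 1; Grace–Kai: 1; Kai–Frank: 1.
All other pairs contribute 0.
Summing the contributions gives betweenness(Liam) = 9.

9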